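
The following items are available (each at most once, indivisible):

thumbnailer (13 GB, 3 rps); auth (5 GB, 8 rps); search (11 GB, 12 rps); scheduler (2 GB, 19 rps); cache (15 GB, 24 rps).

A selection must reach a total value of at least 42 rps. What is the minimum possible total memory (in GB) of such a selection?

Subsets with value ≥ 42, sorted by total memory:
- scheduler+cache: memory 17, value 43
- auth+scheduler+cache: memory 22, value 51
Minimum memory: 17 GB.

17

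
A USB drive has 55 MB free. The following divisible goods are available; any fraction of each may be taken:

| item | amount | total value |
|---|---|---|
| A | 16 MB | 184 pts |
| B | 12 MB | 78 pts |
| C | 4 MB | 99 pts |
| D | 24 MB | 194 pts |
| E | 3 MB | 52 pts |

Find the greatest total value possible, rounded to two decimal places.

581.00

Take in order of value per unit:
- C (99/4 per unit): all 4 → value 99, running total 99.00
- E (52/3 per unit): all 3 → value 52, running total 151.00
- A (184/16 per unit): all 16 → value 184, running total 335.00
- D (194/24 per unit): all 24 → value 194, running total 529.00
- B (78/12 per unit): 8 of 12 → value 8×78/12 = 52.0000, running total 581.00
Total 581.00.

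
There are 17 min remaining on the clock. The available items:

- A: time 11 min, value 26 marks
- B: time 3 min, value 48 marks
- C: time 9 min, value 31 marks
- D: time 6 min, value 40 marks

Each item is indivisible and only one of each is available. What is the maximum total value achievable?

This is a 0/1 knapsack; check combinations near the capacity.
- B+D: time 3+6=9, value 48+40=88
- B+C: time 3+9=12, value 48+31=79
- A+B: time 11+3=14, value 26+48=74
- C+D: time 9+6=15, value 31+40=71
Best: 88 marks.

88 marks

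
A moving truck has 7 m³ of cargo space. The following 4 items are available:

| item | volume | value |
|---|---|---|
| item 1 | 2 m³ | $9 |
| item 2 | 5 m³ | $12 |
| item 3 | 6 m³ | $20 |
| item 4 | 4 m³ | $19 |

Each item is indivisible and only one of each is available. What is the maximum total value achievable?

$28

Check high-value combinations within 7 m³:
- item 1+item 4: volume 2+4=6, value 9+19=28
- item 1+item 2: volume 2+5=7, value 9+12=21
- item 3: volume 6, value 20
- item 4: volume 4, value 19
- item 2: volume 5, value 12
Best: $28.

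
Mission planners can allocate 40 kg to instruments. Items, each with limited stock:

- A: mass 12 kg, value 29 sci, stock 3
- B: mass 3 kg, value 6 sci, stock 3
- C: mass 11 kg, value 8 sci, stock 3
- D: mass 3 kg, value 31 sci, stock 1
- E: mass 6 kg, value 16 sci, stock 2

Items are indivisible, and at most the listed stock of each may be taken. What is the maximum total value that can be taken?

Best selections within mass 40 and stock limits:
- 2×A + 1×D + 2×E: mass 39, value 121
- 3×A + 1×D: mass 39, value 118
- 2×A + 2×B + 1×D + 1×E: mass 39, value 117
Best: 121 sci.

121 sci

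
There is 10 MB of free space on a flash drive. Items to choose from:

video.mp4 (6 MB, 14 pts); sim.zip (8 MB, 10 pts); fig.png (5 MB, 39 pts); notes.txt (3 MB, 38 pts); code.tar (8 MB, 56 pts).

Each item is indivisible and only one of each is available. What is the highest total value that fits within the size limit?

This is a 0/1 knapsack; check combinations near the capacity.
- fig.png+notes.txt: size 5+3=8, value 39+38=77
- code.tar: size 8, value 56
- video.mp4+notes.txt: size 6+3=9, value 14+38=52
- fig.png: size 5, value 39
- notes.txt: size 3, value 38
Best: 77 pts.

77 pts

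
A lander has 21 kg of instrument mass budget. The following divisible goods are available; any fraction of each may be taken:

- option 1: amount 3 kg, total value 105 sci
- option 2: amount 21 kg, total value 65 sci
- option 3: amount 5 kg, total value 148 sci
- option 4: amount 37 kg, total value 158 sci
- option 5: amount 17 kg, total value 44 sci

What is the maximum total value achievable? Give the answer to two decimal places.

308.51

Take in order of value per unit:
- option 1 (105/3 per unit): all 3 → value 105, running total 105.00
- option 3 (148/5 per unit): all 5 → value 148, running total 253.00
- option 4 (158/37 per unit): 13 of 37 → value 13×158/37 = 55.5135, running total 308.51
Total 308.51.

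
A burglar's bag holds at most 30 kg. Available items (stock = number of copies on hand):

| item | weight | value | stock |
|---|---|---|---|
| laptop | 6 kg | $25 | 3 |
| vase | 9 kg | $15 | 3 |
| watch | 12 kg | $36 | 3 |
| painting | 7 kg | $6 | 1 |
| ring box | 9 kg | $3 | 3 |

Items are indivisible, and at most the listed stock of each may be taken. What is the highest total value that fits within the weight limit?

$111

Best selections within weight 30 and stock limits:
- 3×laptop + 1×watch: weight 30, value 111
- 1×laptop + 2×watch: weight 30, value 97
Best: $111.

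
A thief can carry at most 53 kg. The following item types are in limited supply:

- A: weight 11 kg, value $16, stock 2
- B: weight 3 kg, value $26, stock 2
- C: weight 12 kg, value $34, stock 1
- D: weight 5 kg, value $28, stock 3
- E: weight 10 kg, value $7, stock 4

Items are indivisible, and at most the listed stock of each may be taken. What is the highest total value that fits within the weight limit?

$186

Best selections within weight 53 and stock limits:
- 1×A + 2×B + 1×C + 3×D: weight 44, value 186
- 2×B + 1×C + 3×D + 2×E: weight 53, value 184
Best: $186.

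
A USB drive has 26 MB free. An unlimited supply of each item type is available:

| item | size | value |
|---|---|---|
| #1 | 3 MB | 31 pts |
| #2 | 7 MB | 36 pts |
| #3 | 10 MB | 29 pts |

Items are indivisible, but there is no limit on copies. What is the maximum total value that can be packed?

248 pts

Best value-per-unit is #1 at 31/3, and filling with it alone uses size 8×3=24. No mix of the others beats 8×31 = 248.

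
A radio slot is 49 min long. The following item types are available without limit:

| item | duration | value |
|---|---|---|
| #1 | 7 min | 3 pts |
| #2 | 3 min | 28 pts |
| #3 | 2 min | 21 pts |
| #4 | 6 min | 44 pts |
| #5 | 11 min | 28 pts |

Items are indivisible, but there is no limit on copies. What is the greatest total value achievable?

Best value-per-unit is #3 at 21/2; filling with it alone gives 24×21 = 504.
Optimal mix: 1×#2 + 23×#3 → duration 49, value 511.

511 pts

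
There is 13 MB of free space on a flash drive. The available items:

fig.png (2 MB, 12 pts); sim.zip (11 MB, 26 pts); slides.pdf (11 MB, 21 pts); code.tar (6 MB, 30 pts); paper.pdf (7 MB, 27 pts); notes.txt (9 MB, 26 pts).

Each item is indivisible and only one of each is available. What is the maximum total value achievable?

Check high-value combinations within 13 MB:
- code.tar+paper.pdf: size 6+7=13, value 30+27=57
- fig.png+code.tar: size 2+6=8, value 12+30=42
- fig.png+paper.pdf: size 2+7=9, value 12+27=39
- fig.png+notes.txt: size 2+9=11, value 12+26=38
Best: 57 pts.

57 pts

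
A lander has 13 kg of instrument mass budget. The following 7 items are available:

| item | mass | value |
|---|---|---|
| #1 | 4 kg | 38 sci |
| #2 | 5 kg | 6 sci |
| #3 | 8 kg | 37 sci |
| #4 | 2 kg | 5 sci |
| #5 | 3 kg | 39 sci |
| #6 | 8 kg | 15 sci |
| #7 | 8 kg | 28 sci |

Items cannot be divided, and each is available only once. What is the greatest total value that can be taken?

83 sci

Check high-value combinations within 13 kg:
- #1+#2+#5: mass 4+5+3=12, value 38+6+39=83
- #1+#4+#5: mass 4+2+3=9, value 38+5+39=82
- #3+#4+#5: mass 8+2+3=13, value 37+5+39=81
- #1+#5: mass 4+3=7, value 38+39=77
Best: 83 sci.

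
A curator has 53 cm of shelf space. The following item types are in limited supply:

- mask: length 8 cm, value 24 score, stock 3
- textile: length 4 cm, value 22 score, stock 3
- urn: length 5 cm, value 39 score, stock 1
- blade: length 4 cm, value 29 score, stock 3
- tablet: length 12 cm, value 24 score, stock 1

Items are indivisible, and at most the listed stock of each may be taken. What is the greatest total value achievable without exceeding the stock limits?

Best selections within length 53 and stock limits:
- 3×mask + 3×textile + 1×urn + 3×blade: length 53, value 264
- 3×mask + 2×textile + 1×urn + 3×blade: length 49, value 242
- 2×mask + 2×textile + 1×urn + 3×blade + 1×tablet: length 53, value 242
- 2×mask + 3×textile + 1×urn + 3×blade: length 45, value 240
Best: 264 score.

264 score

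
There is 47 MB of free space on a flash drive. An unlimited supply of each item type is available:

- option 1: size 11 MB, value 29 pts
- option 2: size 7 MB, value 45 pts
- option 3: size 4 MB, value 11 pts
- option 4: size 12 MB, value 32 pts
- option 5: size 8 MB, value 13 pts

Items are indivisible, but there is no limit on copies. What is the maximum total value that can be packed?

Best value-per-unit is option 2 at 45/7; filling with it alone gives 6×45 = 270.
Optimal mix: 6×option 2 + 1×option 3 → size 46, value 281.

281 pts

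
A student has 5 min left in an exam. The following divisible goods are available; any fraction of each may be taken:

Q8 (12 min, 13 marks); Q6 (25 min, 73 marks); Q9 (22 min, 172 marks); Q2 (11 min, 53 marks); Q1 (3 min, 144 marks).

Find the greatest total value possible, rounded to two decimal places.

Take in order of value per unit:
- Q1 (144/3 per unit): all 3 → value 144, running total 144.00
- Q9 (172/22 per unit): 2 of 22 → value 2×172/22 = 15.6364, running total 159.64
Total 159.64.

159.64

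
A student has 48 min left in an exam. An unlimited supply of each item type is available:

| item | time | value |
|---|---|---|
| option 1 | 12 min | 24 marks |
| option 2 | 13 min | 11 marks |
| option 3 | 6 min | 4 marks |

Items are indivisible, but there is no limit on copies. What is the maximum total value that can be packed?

Best value-per-unit is option 1 at 24/12, and filling with it alone uses time 4×12=48. No mix of the others beats 4×24 = 96.

96 marks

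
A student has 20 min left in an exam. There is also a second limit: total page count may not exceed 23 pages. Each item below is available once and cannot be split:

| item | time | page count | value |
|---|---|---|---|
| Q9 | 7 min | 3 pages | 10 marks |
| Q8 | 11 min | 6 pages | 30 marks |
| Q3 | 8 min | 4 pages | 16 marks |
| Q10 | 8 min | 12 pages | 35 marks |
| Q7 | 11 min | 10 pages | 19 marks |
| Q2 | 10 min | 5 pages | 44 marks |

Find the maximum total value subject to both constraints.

Feasible sets respecting both limits:
- Q10+Q2: time 18, page count 17, value 79
- Q8+Q10: time 19, page count 18, value 65
- Q3+Q2: time 18, page count 9, value 60
Best: 79 marks.

79 marks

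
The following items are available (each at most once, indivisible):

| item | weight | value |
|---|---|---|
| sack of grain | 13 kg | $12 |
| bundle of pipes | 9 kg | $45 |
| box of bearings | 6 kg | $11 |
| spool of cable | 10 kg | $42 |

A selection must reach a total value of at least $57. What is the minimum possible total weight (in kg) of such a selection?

Subsets with value ≥ 57, sorted by total weight:
- bundle of pipes+spool of cable: weight 19, value 87
- sack of grain+bundle of pipes: weight 22, value 57
Minimum weight: 19 kg.

19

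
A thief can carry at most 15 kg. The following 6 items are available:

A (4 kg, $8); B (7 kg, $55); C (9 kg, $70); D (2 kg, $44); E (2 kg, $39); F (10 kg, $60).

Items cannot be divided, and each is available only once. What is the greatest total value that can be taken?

$153

Check high-value combinations within 15 kg:
- C+D+E: weight 9+2+2=13, value 70+44+39=153
- A+B+D+E: weight 4+7+2+2=15, value 8+55+44+39=146
- D+E+F: weight 2+2+10=14, value 44+39+60=143
Best: $153.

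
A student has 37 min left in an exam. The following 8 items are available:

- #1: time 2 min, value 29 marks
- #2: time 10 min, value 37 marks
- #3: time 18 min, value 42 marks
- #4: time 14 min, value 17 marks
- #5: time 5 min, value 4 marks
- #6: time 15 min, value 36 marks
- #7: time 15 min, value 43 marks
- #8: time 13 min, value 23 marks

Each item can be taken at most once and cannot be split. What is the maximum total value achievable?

Check high-value combinations within 37 min:
- #1+#3+#7: time 2+18+15=35, value 29+42+43=114
- #1+#2+#5+#7: time 2+10+5+15=32, value 29+37+4+43=113
- #1+#2+#3+#5: time 2+10+18+5=35, value 29+37+42+4=112
Best: 114 marks.

114 marks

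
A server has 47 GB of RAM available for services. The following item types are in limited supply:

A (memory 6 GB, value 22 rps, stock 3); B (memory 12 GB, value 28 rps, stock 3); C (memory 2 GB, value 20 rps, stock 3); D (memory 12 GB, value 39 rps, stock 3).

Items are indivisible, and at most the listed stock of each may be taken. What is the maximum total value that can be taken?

Top feasible selections:
- 3×A + 2×C + 2×D: memory 46, value 184
- 2×A + 3×C + 2×D: memory 42, value 182
Best: 184 rps.

184 rps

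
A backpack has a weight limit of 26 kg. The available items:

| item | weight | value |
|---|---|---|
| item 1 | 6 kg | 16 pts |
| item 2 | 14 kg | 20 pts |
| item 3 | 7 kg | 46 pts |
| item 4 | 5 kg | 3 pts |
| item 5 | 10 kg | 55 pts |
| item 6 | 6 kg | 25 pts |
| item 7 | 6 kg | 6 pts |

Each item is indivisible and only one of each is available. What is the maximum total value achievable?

126 pts

This is a 0/1 knapsack; check combinations near the capacity.
- item 3+item 5+item 6: weight 7+10+6=23, value 46+55+25=126
- item 1+item 3+item 5: weight 6+7+10=23, value 16+46+55=117
- item 3+item 5+item 7: weight 7+10+6=23, value 46+55+6=107
- item 3+item 4+item 5: weight 7+5+10=22, value 46+3+55=104
- item 3+item 5: weight 7+10=17, value 46+55=101
Best: 126 pts.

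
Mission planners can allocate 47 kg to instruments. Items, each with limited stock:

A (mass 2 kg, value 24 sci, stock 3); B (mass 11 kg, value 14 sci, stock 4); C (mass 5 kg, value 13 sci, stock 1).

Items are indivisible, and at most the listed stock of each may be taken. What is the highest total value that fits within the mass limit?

Top feasible selections:
- 3×A + 3×B + 1×C: mass 44, value 127
- 3×A + 3×B: mass 39, value 114
- 3×A + 2×B + 1×C: mass 33, value 113
Best: 127 sci.

127 sci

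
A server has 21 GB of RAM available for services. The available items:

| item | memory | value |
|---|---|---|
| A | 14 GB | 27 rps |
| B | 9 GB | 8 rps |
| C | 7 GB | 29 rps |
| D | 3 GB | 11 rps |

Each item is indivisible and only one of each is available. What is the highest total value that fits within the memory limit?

56 rps

Check high-value combinations within 21 GB:
- A+C: memory 14+7=21, value 27+29=56
- B+C+D: memory 9+7+3=19, value 8+29+11=48
- C+D: memory 7+3=10, value 29+11=40
Best: 56 rps.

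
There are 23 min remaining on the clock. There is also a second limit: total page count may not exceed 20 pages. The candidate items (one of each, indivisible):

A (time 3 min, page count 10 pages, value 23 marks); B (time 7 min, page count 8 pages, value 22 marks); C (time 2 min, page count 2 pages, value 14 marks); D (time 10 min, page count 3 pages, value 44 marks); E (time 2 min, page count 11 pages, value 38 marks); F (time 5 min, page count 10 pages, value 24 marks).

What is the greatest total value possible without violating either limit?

96 marks

Feasible sets respecting both limits:
- C+D+E: time 14, page count 16, value 96
- D+E: time 12, page count 14, value 82
- C+D+F: time 17, page count 15, value 82
- A+C+D: time 15, page count 15, value 81
Best: 96 marks.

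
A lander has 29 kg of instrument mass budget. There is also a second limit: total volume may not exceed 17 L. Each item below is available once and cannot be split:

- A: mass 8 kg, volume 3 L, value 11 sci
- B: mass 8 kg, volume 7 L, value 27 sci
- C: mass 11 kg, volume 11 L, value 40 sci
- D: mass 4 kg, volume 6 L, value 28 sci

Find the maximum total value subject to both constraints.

Feasible sets respecting both limits:
- C+D: mass 15, volume 17, value 68
- A+B+D: mass 20, volume 16, value 66
- B+D: mass 12, volume 13, value 55
- A+C: mass 19, volume 14, value 51
Best: 68 sci.

68 sci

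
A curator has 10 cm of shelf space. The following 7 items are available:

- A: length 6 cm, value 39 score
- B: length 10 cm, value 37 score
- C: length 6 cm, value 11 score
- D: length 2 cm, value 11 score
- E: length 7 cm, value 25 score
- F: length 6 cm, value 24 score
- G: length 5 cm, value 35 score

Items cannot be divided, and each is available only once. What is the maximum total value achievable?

50 score

Check high-value combinations within 10 cm:
- A+D: length 6+2=8, value 39+11=50
- D+G: length 2+5=7, value 11+35=46
- A: length 6, value 39
Best: 50 score.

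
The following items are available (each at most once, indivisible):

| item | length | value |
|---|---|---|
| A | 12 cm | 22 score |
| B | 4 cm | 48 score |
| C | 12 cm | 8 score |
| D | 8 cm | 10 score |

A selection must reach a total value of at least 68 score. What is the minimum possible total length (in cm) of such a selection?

16

Subsets with value ≥ 68, sorted by total length:
- A+B: length 16, value 70
- A+B+D: length 24, value 80
- A+B+C: length 28, value 78
Minimum length: 16 cm.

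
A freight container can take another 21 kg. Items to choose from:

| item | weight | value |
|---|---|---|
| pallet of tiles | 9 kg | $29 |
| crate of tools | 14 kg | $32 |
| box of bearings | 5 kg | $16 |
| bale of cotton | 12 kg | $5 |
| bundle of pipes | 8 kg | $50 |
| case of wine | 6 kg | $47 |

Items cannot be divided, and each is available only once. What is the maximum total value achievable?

$113

Check high-value combinations within 21 kg:
- box of bearings+bundle of pipes+case of wine: weight 5+8+6=19, value 16+50+47=113
- bundle of pipes+case of wine: weight 8+6=14, value 50+47=97
- pallet of tiles+box of bearings+case of wine: weight 9+5+6=20, value 29+16+47=92
- pallet of tiles+bundle of pipes: weight 9+8=17, value 29+50=79
- crate of tools+case of wine: weight 14+6=20, value 32+47=79
Best: $113.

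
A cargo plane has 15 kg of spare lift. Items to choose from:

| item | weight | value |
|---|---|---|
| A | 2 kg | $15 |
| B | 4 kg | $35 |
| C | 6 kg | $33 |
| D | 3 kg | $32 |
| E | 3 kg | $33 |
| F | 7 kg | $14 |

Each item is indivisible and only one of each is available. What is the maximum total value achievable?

$116

Check high-value combinations within 15 kg:
- A+B+C+E: weight 2+4+6+3=15, value 15+35+33+33=116
- A+B+D+E: weight 2+4+3+3=12, value 15+35+32+33=115
- A+B+C+D: weight 2+4+6+3=15, value 15+35+33+32=115
- A+C+D+E: weight 2+6+3+3=14, value 15+33+32+33=113
- B+C+E: weight 4+6+3=13, value 35+33+33=101
Best: $116.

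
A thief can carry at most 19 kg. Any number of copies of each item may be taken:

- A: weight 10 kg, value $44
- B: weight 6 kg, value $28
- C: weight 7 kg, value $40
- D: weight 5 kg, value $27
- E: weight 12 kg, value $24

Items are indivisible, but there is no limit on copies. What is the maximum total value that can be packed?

Best value-per-unit is C at 40/7; filling with it alone gives 2×40 = 80.
Optimal mix: 2×C + 1×D → weight 19, value 107.

$107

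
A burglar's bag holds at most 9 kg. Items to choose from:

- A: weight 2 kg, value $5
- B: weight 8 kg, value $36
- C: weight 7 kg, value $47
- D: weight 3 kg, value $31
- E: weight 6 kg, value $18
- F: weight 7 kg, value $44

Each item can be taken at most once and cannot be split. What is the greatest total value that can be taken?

Check high-value combinations within 9 kg:
- A+C: weight 2+7=9, value 5+47=52
- D+E: weight 3+6=9, value 31+18=49
- A+F: weight 2+7=9, value 5+44=49
- C: weight 7, value 47
- F: weight 7, value 44
Best: $52.

$52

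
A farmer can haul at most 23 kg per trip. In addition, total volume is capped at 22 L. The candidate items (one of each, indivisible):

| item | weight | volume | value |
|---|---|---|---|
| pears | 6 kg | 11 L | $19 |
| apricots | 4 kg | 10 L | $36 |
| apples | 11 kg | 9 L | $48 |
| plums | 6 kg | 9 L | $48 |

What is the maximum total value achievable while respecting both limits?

Feasible sets respecting both limits:
- apples+plums: weight 17, volume 18, value 96
- apricots+apples: weight 15, volume 19, value 84
- apricots+plums: weight 10, volume 19, value 84
- pears+apples: weight 17, volume 20, value 67
Best: $96.

$96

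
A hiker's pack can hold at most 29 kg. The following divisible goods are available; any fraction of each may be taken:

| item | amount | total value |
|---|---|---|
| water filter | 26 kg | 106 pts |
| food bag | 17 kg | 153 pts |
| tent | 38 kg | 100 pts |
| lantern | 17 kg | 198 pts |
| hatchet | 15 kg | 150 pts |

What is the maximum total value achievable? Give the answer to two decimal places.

318.00

Take in order of value per unit:
- lantern (198/17 per unit): all 17 → value 198, running total 198.00
- hatchet (150/15 per unit): 12 of 15 → value 12×150/15 = 120.0000, running total 318.00
Total 318.00.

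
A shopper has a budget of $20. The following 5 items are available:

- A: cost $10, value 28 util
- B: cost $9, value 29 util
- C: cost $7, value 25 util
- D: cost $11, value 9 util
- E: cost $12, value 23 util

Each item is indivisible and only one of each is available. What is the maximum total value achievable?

Check high-value combinations within $20:
- A+B: cost 10+9=19, value 28+29=57
- B+C: cost 9+7=16, value 29+25=54
- A+C: cost 10+7=17, value 28+25=53
- C+E: cost 7+12=19, value 25+23=48
- B+D: cost 9+11=20, value 29+9=38
Best: 57 util.

57 util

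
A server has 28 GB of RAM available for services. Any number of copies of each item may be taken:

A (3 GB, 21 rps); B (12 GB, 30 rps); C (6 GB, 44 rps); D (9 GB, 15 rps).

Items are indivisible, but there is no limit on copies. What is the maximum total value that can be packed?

Best value-per-unit is C at 44/6; filling with it alone gives 4×44 = 176.
Optimal mix: 1×A + 4×C → memory 27, value 197.

197 rps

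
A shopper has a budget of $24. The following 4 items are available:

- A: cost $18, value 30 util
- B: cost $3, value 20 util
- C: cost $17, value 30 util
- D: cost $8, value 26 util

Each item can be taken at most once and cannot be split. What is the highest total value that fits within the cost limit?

50 util

Check high-value combinations within $24:
- B+C: cost 3+17=20, value 20+30=50
- A+B: cost 18+3=21, value 30+20=50
- B+D: cost 3+8=11, value 20+26=46
- C: cost 17, value 30
- A: cost 18, value 30
Best: 50 util.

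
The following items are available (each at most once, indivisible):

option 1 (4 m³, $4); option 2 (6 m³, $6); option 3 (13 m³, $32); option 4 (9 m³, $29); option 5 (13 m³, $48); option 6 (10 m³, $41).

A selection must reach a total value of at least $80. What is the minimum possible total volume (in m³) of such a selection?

Subsets with value ≥ 80, sorted by total volume:
- option 5+option 6: volume 23, value 89
- option 1+option 4+option 5: volume 26, value 81
- option 3+option 5: volume 26, value 80
- option 1+option 5+option 6: volume 27, value 93
Minimum volume: 23 m³.

23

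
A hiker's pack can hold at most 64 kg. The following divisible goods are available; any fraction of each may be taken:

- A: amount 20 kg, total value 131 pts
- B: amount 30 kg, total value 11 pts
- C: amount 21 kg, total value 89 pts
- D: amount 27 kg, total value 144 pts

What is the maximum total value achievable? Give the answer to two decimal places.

Take in order of value per unit:
- A (131/20 per unit): all 20 → value 131, running total 131.00
- D (144/27 per unit): all 27 → value 144, running total 275.00
- C (89/21 per unit): 17 of 21 → value 17×89/21 = 72.0476, running total 347.05
Total 347.05.

347.05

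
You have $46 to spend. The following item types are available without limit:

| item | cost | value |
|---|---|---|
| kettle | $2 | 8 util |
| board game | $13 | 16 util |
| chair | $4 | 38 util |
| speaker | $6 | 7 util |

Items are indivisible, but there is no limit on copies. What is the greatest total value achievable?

Best value-per-unit is chair at 38/4; filling with it alone gives 11×38 = 418.
Optimal mix: 1×kettle + 11×chair → cost 46, value 426.

426 util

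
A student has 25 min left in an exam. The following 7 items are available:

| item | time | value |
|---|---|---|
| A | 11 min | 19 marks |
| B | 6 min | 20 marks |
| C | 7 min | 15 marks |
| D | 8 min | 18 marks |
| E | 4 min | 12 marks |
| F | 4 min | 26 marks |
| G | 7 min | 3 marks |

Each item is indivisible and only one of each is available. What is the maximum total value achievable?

79 marks

Check high-value combinations within 25 min:
- B+C+D+F: time 6+7+8+4=25, value 20+15+18+26=79
- A+B+E+F: time 11+6+4+4=25, value 19+20+12+26=77
- B+D+E+F: time 6+8+4+4=22, value 20+18+12+26=76
- B+C+E+F: time 6+7+4+4=21, value 20+15+12+26=73
Best: 79 marks.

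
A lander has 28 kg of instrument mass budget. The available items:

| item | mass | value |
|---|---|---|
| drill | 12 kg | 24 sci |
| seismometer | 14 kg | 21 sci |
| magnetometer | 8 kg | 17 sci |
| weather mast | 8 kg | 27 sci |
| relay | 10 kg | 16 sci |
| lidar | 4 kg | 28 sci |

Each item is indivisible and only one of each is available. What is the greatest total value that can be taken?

Check high-value combinations within 28 kg:
- drill+weather mast+lidar: mass 12+8+4=24, value 24+27+28=79
- seismometer+weather mast+lidar: mass 14+8+4=26, value 21+27+28=76
- magnetometer+weather mast+lidar: mass 8+8+4=20, value 17+27+28=72
- weather mast+relay+lidar: mass 8+10+4=22, value 27+16+28=71
Best: 79 sci.

79 sci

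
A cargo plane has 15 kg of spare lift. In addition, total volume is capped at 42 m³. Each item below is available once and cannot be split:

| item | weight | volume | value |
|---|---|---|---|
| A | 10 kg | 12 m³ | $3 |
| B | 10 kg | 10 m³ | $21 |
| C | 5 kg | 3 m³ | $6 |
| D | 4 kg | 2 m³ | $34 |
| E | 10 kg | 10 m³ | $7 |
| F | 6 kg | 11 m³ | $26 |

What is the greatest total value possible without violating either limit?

Feasible sets respecting both limits:
- C+D+F: weight 15, volume 16, value 66
- D+F: weight 10, volume 13, value 60
- B+D: weight 14, volume 12, value 55
- D+E: weight 14, volume 12, value 41
Best: $66.

$66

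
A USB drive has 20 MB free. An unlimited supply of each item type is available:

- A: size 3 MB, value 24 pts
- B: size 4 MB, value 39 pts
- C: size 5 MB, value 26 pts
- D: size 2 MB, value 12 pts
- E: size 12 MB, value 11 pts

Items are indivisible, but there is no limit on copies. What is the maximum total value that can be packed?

Best value-per-unit is B at 39/4, and filling with it alone uses size 5×4=20. No mix of the others beats 5×39 = 195.

195 pts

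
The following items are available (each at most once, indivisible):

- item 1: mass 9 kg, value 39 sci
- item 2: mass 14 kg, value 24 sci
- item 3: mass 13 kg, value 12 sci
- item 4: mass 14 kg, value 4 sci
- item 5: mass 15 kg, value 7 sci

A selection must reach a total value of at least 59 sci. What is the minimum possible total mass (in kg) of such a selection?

Subsets with value ≥ 59, sorted by total mass:
- item 1+item 2: mass 23, value 63
- item 1+item 2+item 3: mass 36, value 75
Minimum mass: 23 kg.

23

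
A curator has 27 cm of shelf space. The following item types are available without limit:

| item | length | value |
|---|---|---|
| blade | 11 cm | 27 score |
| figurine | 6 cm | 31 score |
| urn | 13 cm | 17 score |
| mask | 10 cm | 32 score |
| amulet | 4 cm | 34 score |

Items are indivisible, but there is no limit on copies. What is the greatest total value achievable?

Best value-per-unit is amulet at 34/4, and filling with it alone uses length 6×4=24. No mix of the others beats 6×34 = 204.

204 score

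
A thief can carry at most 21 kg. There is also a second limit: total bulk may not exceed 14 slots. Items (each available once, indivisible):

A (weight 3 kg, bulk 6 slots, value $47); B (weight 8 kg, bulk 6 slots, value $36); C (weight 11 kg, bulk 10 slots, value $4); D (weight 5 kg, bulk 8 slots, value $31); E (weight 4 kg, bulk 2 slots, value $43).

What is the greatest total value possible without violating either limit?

Feasible sets respecting both limits:
- A+B+E: weight 15, bulk 14, value 126
- A+E: weight 7, bulk 8, value 90
- A+B: weight 11, bulk 12, value 83
Best: $126.

$126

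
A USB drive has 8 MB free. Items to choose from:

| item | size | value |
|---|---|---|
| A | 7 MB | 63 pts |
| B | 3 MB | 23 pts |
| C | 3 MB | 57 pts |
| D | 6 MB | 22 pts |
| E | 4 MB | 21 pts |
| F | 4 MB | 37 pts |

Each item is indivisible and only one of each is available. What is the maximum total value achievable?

Check high-value combinations within 8 MB:
- C+F: size 3+4=7, value 57+37=94
- B+C: size 3+3=6, value 23+57=80
- C+E: size 3+4=7, value 57+21=78
Best: 94 pts.

94 pts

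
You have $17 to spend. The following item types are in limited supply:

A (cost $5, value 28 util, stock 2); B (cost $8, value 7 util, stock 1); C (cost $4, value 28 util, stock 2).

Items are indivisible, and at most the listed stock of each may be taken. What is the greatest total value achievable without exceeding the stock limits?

Top feasible selections:
- 1×A + 2×C: cost 13, value 84
- 2×A + 1×C: cost 14, value 84
Best: 84 util.

84 util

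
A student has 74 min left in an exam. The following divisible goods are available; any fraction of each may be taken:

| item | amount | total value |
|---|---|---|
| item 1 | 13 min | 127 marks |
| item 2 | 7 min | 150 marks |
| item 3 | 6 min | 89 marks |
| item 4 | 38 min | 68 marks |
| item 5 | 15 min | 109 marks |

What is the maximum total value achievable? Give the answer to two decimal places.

534.05

Take in order of value per unit:
- item 2 (150/7 per unit): all 7 → value 150, running total 150.00
- item 3 (89/6 per unit): all 6 → value 89, running total 239.00
- item 1 (127/13 per unit): all 13 → value 127, running total 366.00
- item 5 (109/15 per unit): all 15 → value 109, running total 475.00
- item 4 (68/38 per unit): 33 of 38 → value 33×68/38 = 59.0526, running total 534.05
Total 534.05.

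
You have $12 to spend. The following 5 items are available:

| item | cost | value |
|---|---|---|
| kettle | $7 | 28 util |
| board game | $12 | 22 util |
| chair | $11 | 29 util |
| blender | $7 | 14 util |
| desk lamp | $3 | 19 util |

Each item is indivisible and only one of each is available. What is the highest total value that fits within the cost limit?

47 util

This is a 0/1 knapsack; check combinations near the capacity.
- kettle+desk lamp: cost 7+3=10, value 28+19=47
- blender+desk lamp: cost 7+3=10, value 14+19=33
- chair: cost 11, value 29
- kettle: cost 7, value 28
Best: 47 util.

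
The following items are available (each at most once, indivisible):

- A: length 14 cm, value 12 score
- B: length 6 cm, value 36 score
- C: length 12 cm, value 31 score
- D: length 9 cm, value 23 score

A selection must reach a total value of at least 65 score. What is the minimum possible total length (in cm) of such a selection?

18

Subsets with value ≥ 65, sorted by total length:
- B+C: length 18, value 67
- B+C+D: length 27, value 90
- A+B+D: length 29, value 71
- A+B+C: length 32, value 79
Minimum length: 18 cm.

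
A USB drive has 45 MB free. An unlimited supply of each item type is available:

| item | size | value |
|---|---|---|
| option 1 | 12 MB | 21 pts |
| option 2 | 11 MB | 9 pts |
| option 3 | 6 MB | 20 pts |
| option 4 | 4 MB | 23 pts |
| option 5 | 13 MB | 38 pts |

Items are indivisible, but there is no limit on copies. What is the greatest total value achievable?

Best value-per-unit is option 4 at 23/4, and filling with it alone uses size 11×4=44. No mix of the others beats 11×23 = 253.

253 pts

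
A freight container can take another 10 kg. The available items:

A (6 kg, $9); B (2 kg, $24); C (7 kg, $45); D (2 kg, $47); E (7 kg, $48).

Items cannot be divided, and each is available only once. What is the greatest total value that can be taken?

$95

Check high-value combinations within 10 kg:
- D+E: weight 2+7=9, value 47+48=95
- C+D: weight 7+2=9, value 45+47=92
- A+B+D: weight 6+2+2=10, value 9+24+47=80
Best: $95.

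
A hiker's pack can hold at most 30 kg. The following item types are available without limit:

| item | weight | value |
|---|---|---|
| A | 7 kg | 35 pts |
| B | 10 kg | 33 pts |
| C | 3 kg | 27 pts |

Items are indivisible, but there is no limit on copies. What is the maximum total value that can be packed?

Best value-per-unit is C at 27/3, and filling with it alone uses weight 10×3=30. No mix of the others beats 10×27 = 270.

270 pts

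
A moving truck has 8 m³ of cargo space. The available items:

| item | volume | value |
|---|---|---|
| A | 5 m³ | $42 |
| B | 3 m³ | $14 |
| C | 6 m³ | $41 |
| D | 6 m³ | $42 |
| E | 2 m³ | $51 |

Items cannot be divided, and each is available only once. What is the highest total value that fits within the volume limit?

$93

Check high-value combinations within 8 m³:
- A+E: volume 5+2=7, value 42+51=93
- D+E: volume 6+2=8, value 42+51=93
- C+E: volume 6+2=8, value 41+51=92
Best: $93.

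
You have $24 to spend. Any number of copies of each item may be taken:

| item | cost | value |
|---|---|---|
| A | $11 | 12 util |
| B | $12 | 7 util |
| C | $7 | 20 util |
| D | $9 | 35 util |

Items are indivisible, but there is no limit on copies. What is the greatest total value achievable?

Best value-per-unit is D at 35/9; filling with it alone gives 2×35 = 70.
Optimal mix: 2×C + 1×D → cost 23, value 75.

75 util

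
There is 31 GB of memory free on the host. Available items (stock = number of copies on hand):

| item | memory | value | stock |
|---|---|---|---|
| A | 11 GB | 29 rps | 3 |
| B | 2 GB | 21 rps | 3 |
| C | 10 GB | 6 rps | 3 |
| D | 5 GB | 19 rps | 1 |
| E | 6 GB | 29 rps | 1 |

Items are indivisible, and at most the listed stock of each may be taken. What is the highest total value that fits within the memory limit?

Top feasible selections:
- 1×A + 3×B + 1×D + 1×E: memory 28, value 140
- 1×A + 3×B + 1×E: memory 23, value 121
Best: 140 rps.

140 rps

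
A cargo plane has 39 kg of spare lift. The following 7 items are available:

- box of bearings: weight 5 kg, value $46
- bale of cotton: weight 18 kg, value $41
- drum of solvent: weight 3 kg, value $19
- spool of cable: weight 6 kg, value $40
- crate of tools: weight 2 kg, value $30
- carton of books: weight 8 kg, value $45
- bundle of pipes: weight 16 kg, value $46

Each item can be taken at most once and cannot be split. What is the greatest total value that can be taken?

This is a 0/1 knapsack; check combinations near the capacity.
- box of bearings+spool of cable+crate of tools+carton of books+bundle of pipes: weight 5+6+2+8+16=37, value 46+40+30+45+46=207
- box of bearings+bale of cotton+spool of cable+crate of tools+carton of books: weight 5+18+6+2+8=39, value 46+41+40+30+45=202
- box of bearings+drum of solvent+spool of cable+carton of books+bundle of pipes: weight 5+3+6+8+16=38, value 46+19+40+45+46=196
- box of bearings+drum of solvent+crate of tools+carton of books+bundle of pipes: weight 5+3+2+8+16=34, value 46+19+30+45+46=186
Best: $207.

$207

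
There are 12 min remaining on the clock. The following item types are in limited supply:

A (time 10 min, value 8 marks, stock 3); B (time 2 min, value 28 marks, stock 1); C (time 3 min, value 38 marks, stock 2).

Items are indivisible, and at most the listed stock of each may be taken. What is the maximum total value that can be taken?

Best selections within time 12 and stock limits:
- 1×B + 2×C: time 8, value 104
- 2×C: time 6, value 76
- 1×B + 1×C: time 5, value 66
- 1×C: time 3, value 38
Best: 104 marks.

104 marks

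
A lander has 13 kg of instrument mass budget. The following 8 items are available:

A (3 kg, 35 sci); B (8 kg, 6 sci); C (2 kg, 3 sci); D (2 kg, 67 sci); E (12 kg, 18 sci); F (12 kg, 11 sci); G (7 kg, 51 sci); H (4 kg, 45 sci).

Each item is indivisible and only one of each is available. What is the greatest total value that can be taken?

163 sci

This is a 0/1 knapsack; check combinations near the capacity.
- D+G+H: mass 2+7+4=13, value 67+51+45=163
- A+D+G: mass 3+2+7=12, value 35+67+51=153
- A+C+D+H: mass 3+2+2+4=11, value 35+3+67+45=150
Best: 163 sci.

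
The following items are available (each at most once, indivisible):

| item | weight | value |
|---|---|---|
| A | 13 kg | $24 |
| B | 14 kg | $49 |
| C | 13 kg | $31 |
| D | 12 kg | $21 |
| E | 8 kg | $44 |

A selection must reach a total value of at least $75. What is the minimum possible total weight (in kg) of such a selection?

Subsets with value ≥ 75, sorted by total weight:
- C+E: weight 21, value 75
- B+E: weight 22, value 93
- B+C: weight 27, value 80
- C+D+E: weight 33, value 96
Minimum weight: 21 kg.

21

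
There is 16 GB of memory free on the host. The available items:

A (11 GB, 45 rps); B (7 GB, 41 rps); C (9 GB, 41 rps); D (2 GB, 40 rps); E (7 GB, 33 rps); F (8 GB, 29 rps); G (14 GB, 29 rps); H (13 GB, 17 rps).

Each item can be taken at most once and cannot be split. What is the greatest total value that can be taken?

Check high-value combinations within 16 GB:
- B+D+E: memory 7+2+7=16, value 41+40+33=114
- A+D: memory 11+2=13, value 45+40=85
- B+C: memory 7+9=16, value 41+41=82
- B+D: memory 7+2=9, value 41+40=81
Best: 114 rps.

114 rps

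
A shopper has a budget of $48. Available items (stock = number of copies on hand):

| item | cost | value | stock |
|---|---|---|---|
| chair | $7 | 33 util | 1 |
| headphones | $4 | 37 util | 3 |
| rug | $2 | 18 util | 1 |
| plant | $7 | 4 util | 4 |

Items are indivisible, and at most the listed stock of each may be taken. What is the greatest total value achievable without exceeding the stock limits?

174 util

Best selections within cost 48 and stock limits:
- 1×chair + 3×headphones + 1×rug + 3×plant: cost 42, value 174
- 1×chair + 3×headphones + 1×rug + 2×plant: cost 35, value 170
- 1×chair + 3×headphones + 1×rug + 1×plant: cost 28, value 166
Best: 174 util.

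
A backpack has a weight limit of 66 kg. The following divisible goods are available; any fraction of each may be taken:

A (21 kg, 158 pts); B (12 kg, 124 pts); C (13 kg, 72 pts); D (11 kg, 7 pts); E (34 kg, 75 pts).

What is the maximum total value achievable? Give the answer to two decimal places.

398.12

Take in order of value per unit:
- B (124/12 per unit): all 12 → value 124, running total 124.00
- A (158/21 per unit): all 21 → value 158, running total 282.00
- C (72/13 per unit): all 13 → value 72, running total 354.00
- E (75/34 per unit): 20 of 34 → value 20×75/34 = 44.1176, running total 398.12
Total 398.12.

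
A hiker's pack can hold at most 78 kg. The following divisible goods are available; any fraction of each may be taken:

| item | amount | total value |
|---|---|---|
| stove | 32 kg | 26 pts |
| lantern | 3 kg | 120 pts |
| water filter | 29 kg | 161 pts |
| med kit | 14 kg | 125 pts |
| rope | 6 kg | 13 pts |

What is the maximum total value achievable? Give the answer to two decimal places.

Take in order of value per unit:
- lantern (120/3 per unit): all 3 → value 120, running total 120.00
- med kit (125/14 per unit): all 14 → value 125, running total 245.00
- water filter (161/29 per unit): all 29 → value 161, running total 406.00
- rope (13/6 per unit): all 6 → value 13, running total 419.00
- stove (26/32 per unit): 26 of 32 → value 26×26/32 = 21.1250, running total 440.13
Total 440.13.

440.13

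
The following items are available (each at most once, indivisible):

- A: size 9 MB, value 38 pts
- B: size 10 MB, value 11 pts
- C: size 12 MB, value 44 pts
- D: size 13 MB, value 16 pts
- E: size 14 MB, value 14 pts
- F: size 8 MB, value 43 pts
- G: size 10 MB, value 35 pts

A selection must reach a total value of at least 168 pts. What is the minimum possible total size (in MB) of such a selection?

Subsets with value ≥ 168, sorted by total size:
- A+B+C+F+G: size 49, value 171
- A+C+D+F+G: size 52, value 176
- A+C+E+F+G: size 53, value 174
Minimum size: 49 MB.

49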